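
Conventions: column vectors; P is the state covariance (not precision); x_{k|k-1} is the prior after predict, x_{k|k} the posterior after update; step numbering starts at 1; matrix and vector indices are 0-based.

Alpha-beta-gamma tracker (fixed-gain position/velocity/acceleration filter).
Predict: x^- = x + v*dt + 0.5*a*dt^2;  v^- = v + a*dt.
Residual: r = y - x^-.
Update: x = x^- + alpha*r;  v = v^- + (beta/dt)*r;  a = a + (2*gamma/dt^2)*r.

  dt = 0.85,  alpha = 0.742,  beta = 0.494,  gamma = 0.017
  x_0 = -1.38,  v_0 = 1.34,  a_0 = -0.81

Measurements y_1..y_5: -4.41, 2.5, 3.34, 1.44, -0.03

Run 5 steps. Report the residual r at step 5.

resid = -1.9296

step 1: x_pred=-0.5336  r=-3.8764  x^+=-3.4099  v^+=-1.6014  a^+=-0.9924
step 2: x_pred=-5.1296  r=7.6296  x^+=0.5316  v^+=1.9892  a^+=-0.6334
step 3: x_pred=1.9936  r=1.3464  x^+=2.9926  v^+=2.2333  a^+=-0.5700
step 4: x_pred=4.6850  r=-3.2450  x^+=2.2772  v^+=-0.1371  a^+=-0.7227
step 5: x_pred=1.8996  r=-1.9296  x^+=0.4678  v^+=-1.8729  a^+=-0.8135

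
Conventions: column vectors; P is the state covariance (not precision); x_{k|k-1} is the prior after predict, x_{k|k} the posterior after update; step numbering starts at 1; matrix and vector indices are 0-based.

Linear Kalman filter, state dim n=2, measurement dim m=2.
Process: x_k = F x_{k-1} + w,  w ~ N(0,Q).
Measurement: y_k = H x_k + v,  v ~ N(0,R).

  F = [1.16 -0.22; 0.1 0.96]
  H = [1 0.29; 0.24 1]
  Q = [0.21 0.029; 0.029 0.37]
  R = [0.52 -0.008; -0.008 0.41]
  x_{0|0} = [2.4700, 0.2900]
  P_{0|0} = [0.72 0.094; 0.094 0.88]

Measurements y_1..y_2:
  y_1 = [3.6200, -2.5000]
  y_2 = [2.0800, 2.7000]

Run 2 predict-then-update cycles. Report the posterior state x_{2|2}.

x_post = [3.1205, 0.4118]

step 1: x^-=[2.8014, 0.5254]  P^-=[1.1734 0.0293; 0.0293 1.2063]  S=[1.8119 0.6548; 0.6548 1.6979]  K=[0.6811 -0.0795; -0.0569 0.7365]  nu=[0.6662, -3.6977]  x^+=[3.5492, -2.2360]  P^+=[0.3932 -0.1324; -0.1324 0.3342]
step 2: x^-=[4.6090, -1.7917]  P^-=[0.8228 -0.1405; -0.1405 0.6565]  S=[1.3166 0.2296; 0.2296 1.0465]  K=[0.6078 -0.0789; -0.0685 0.6102]  nu=[-2.0094, 3.3855]  x^+=[3.1205, 0.4118]  P^+=[0.3520 -0.1217; -0.1217 0.2799]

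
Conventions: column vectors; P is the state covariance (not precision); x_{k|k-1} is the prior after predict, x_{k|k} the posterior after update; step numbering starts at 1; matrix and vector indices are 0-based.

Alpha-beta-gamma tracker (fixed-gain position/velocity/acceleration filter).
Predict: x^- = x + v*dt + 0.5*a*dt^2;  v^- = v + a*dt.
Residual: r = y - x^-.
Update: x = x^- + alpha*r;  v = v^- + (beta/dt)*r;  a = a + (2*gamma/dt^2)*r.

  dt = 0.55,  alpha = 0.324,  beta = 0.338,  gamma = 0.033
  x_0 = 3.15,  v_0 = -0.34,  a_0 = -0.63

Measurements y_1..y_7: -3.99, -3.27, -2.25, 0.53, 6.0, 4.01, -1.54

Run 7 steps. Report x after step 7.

x_post = 5.4154

step 1: x_pred=2.8677  r=-6.8577  x^+=0.6458  v^+=-4.9009  a^+=-2.1262
step 2: x_pred=-2.3713  r=-0.8987  x^+=-2.6625  v^+=-6.6226  a^+=-2.3223
step 3: x_pred=-6.6561  r=4.4061  x^+=-5.2286  v^+=-5.1921  a^+=-1.3610
step 4: x_pred=-8.2901  r=8.8201  x^+=-5.4324  v^+=-0.5203  a^+=0.5634
step 5: x_pred=-5.6333  r=11.6333  x^+=-1.8641  v^+=6.9388  a^+=3.1016
step 6: x_pred=2.4213  r=1.5887  x^+=2.9360  v^+=9.6210  a^+=3.4482
step 7: x_pred=8.7491  r=-10.2891  x^+=5.4154  v^+=5.1943  a^+=1.2033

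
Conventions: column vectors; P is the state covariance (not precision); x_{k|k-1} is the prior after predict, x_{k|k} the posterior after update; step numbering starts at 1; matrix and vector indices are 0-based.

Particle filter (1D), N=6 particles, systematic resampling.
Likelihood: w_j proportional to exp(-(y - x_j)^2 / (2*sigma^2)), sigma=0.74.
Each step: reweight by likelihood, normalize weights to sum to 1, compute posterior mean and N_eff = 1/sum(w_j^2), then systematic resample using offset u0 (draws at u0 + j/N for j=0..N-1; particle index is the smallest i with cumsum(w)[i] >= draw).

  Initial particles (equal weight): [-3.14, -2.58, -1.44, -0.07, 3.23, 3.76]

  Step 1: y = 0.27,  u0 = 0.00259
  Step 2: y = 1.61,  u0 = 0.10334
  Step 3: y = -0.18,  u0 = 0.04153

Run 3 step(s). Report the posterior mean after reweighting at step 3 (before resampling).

step 1: w=[0.0000, 0.0006, 0.0714, 0.9276, 0.0003, 0.0000]  mean=-0.1682  Neff=1.1554  idx=[2, 3, 3, 3, 3, 3]
step 2: w=[0.0005, 0.1999, 0.1999, 0.1999, 0.1999, 0.1999]  mean=-0.0707  Neff=5.0054  idx=[1, 2, 3, 4, 4, 5]
step 3: w=[0.1667, 0.1667, 0.1667, 0.1667, 0.1667, 0.1667]  mean=-0.0700  Neff=6.0000  idx=[0, 1, 2, 3, 4, 5]

post_mean = -0.0700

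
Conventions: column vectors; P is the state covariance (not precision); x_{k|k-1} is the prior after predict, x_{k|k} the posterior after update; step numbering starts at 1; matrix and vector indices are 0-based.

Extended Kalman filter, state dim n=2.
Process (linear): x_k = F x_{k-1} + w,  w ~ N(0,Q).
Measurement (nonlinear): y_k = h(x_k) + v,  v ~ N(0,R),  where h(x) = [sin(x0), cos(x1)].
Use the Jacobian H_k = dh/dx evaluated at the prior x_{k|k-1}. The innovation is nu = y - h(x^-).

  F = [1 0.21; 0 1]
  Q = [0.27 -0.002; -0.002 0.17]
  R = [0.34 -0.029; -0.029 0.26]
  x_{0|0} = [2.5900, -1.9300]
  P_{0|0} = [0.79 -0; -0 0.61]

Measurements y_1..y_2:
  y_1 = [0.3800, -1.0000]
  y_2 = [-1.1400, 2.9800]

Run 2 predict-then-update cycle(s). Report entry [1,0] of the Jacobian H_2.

step 1: x^-=[2.1847, -1.9300]  P^-=[1.0869 0.1261; 0.1261 0.7800]  H_jac=[-0.5761 0.0000; 0.0000 0.9362]  S=[0.7007 -0.0970; -0.0970 0.9436]  K=[-0.8889 0.0337; 0.0035 0.7742]  nu=[-0.4374, -0.6485]  x^+=[2.5516, -2.4336]  P^+=[0.5263 0.0369; 0.0369 0.2149]
step 2: x^-=[2.0406, -2.4336]  P^-=[0.8213 0.0800; 0.0800 0.3849]  H_jac=[-0.4527 0.0000; 0.0000 0.6503]  S=[0.5083 -0.0526; -0.0526 0.4228]  K=[-0.7281 0.0326; -0.0102 0.5908]  nu=[-2.0317, 3.7397]  x^+=[3.6417, -0.2035]  P^+=[0.5489 0.0455; 0.0455 0.2367]

H_jac[1,0] = 0.0000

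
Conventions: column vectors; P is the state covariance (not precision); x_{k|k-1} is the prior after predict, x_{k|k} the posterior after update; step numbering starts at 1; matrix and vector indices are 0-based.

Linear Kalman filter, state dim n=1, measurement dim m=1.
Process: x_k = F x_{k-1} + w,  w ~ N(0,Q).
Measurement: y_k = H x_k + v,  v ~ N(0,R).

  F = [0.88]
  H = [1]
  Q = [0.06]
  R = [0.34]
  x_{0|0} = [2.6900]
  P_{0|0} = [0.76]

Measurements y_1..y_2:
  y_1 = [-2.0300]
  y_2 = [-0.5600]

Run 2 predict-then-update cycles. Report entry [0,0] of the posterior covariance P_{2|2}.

step 1: x^-=[2.3672]  P^-=[0.6485]  S=[0.9885]  K=[0.6561]  nu=[-4.3972]  x^+=[-0.5176]  P^+=[0.2231]
step 2: x^-=[-0.4555]  P^-=[0.2327]  S=[0.5727]  K=[0.4064]  nu=[-0.1045]  x^+=[-0.4980]  P^+=[0.1382]

P_post[0,0] = 0.1382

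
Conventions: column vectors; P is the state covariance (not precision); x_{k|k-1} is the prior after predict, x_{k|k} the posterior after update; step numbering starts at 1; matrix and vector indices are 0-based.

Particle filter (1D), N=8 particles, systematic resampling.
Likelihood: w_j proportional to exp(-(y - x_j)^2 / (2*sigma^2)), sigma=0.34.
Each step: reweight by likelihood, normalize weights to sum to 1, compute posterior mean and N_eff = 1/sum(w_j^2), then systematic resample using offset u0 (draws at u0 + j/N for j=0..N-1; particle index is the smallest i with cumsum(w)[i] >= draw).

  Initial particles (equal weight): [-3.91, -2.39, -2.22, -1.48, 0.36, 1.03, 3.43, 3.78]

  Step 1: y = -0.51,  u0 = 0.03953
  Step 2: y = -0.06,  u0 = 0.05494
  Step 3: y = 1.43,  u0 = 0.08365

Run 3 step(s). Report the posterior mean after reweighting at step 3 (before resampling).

step 1: w=[0.0000, 0.0000, 0.0001, 0.3107, 0.6886, 0.0006, 0.0000, 0.0000]  mean=-0.2114  Neff=1.7522  idx=[3, 3, 3, 4, 4, 4, 4, 4]
step 2: w=[0.0001, 0.0001, 0.0001, 0.2000, 0.2000, 0.2000, 0.2000, 0.2000]  mean=0.3596  Neff=5.0021  idx=[3, 3, 4, 5, 5, 6, 7, 7]
step 3: w=[0.1250, 0.1250, 0.1250, 0.1250, 0.1250, 0.1250, 0.1250, 0.1250]  mean=0.3600  Neff=8.0000  idx=[0, 1, 2, 3, 4, 5, 6, 7]

post_mean = 0.3600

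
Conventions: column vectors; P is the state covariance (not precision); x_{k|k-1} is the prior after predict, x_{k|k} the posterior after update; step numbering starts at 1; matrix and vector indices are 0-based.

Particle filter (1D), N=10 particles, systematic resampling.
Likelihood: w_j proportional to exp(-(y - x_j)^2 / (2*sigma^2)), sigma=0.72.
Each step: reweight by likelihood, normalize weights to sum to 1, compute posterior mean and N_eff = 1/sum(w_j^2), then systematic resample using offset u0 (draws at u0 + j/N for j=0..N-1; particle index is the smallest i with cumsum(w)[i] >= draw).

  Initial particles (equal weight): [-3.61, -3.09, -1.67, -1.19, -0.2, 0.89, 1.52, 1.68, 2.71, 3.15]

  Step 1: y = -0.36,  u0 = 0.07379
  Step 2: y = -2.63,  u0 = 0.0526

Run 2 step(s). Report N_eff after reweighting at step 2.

step 1: w=[0.0000, 0.0004, 0.0977, 0.2632, 0.4991, 0.1133, 0.0169, 0.0092, 0.0001, 0.0000]  mean=-0.4352  Neff=2.9314  idx=[2, 3, 3, 4, 4, 4, 4, 4, 5, 6]
step 2: w=[0.5885, 0.1937, 0.1937, 0.0048, 0.0048, 0.0048, 0.0048, 0.0048, 0.0000, 0.0000]  mean=-1.4486  Neff=2.3726  idx=[0, 0, 0, 0, 0, 0, 1, 1, 2, 2]

N_eff = 2.3726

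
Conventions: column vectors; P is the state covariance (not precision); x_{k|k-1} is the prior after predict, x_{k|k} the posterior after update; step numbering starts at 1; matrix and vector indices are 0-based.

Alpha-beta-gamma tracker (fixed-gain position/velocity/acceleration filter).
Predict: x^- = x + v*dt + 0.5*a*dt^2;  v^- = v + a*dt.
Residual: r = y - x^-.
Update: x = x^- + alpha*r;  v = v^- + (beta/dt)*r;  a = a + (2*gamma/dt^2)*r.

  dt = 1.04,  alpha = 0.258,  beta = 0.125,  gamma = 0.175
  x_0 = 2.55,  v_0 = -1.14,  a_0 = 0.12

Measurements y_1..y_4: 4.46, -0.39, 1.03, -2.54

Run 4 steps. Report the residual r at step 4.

step 1: x_pred=1.4293  r=3.0307  x^+=2.2112  v^+=-0.6509  a^+=1.1007
step 2: x_pred=2.1295  r=-2.5195  x^+=1.4795  v^+=0.1910  a^+=0.2854
step 3: x_pred=1.8325  r=-0.8025  x^+=1.6254  v^+=0.3914  a^+=0.0257
step 4: x_pred=2.0464  r=-4.5864  x^+=0.8631  v^+=-0.1331  a^+=-1.4584

resid = -4.5864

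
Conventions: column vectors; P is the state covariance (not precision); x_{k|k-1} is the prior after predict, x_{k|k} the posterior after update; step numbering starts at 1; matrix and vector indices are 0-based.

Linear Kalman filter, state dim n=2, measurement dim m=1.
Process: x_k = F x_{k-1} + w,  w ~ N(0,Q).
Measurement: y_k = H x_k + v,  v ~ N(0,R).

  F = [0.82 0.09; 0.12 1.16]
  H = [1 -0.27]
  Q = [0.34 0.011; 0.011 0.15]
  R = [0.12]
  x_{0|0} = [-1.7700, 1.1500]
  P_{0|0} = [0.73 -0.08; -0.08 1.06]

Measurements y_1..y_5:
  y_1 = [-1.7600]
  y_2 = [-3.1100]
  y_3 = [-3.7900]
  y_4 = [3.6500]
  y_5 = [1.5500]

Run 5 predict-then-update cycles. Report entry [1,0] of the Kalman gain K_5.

K[1,0] = -0.1870

step 1: x^-=[-1.3479, 1.1216]  P^-=[0.8276 0.1165; 0.1165 1.5646]  S=[0.9988]  K=[0.7972; -0.3063]  nu=[-0.1093]  x^+=[-1.4350, 1.1551]  P^+=[0.1930 0.3604; 0.3604 1.4709]
step 2: x^-=[-1.0727, 1.1677]  P^-=[0.5349 0.5302; 0.5302 2.2323]  S=[0.5313]  K=[0.7373; -0.1365]  nu=[-1.7220]  x^+=[-2.3423, 1.4026]  P^+=[0.2461 0.5837; 0.5837 2.2224]
step 3: x^-=[-1.7945, 1.3460]  P^-=[0.6096 0.8287; 0.8287 3.3066]  S=[0.5231]  K=[0.7376; -0.1224]  nu=[-1.6321]  x^+=[-2.9983, 1.5457]  P^+=[0.3250 0.8760; 0.8760 3.2987]
step 4: x^-=[-2.3195, 1.4333]  P^-=[0.7146 1.2300; 1.2300 4.8373]  S=[0.5230]  K=[0.7313; -0.1454]  nu=[6.3564]  x^+=[2.3289, 0.5092]  P^+=[0.4349 1.2856; 1.2856 4.8263]
step 5: x^-=[1.9556, 0.8702]  P^-=[0.8613 1.7944; 1.7944 7.0084]  S=[0.5232]  K=[0.7201; -0.1870]  nu=[-0.1706]  x^+=[1.8327, 0.9021]  P^+=[0.5899 1.8649; 1.8649 6.9901]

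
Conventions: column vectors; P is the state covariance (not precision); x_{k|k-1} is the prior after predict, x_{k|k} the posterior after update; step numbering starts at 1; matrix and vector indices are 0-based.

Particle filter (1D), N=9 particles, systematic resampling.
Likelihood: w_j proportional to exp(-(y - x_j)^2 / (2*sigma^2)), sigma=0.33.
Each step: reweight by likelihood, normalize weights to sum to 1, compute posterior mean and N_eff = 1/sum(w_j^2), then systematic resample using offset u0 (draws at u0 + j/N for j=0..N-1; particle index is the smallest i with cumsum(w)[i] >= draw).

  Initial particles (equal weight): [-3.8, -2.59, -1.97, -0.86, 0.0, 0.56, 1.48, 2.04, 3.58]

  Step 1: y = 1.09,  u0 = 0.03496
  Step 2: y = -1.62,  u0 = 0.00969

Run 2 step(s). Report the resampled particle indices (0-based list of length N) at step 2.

step 1: w=[0.0000, 0.0000, 0.0000, 0.0000, 0.0054, 0.3473, 0.6273, 0.0200, 0.0000]  mean=1.1637  Neff=1.9434  idx=[5, 5, 5, 6, 6, 6, 6, 6, 6]
step 2: w=[0.3333, 0.3333, 0.3333, 0.0000, 0.0000, 0.0000, 0.0000, 0.0000, 0.0000]  mean=0.5600  Neff=3.0000  idx=[0, 0, 0, 1, 1, 1, 2, 2, 2]

resampled_idx = [0, 0, 0, 1, 1, 1, 2, 2, 2]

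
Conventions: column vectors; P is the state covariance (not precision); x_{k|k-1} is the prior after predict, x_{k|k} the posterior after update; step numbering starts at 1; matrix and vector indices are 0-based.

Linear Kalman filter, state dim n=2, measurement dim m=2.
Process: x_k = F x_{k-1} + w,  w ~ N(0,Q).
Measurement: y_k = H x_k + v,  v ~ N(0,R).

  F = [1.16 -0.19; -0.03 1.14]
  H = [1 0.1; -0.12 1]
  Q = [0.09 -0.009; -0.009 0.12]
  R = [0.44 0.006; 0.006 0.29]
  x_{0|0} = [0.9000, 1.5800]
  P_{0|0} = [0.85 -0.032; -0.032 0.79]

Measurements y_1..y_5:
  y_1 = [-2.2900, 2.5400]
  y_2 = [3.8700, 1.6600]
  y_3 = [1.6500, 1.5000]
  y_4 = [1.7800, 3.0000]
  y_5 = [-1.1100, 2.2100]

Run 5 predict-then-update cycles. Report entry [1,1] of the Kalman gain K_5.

step 1: x^-=[0.7438, 1.7742]  P^-=[1.2764 -0.2522; -0.2522 1.1496]  S=[1.6774 -0.2814; -0.2814 1.5185]  K=[0.7236 -0.1329; 0.0501 0.7863]  nu=[-3.2112, 0.8551]  x^+=[-1.6934, 2.2857]  P^+=[0.3172 0.0039; 0.0039 0.2288]
step 2: x^-=[-2.3986, 2.6565]  P^-=[0.5234 -0.0644; -0.0644 0.4173]  S=[0.9547 -0.0787; -0.0787 0.7304]  K=[0.5318 -0.1169; 0.0244 0.5847]  nu=[6.0030, -1.2843]  x^+=[0.9441, 2.0523]  P^+=[0.2336 -0.0027; -0.0027 0.1694]
step 3: x^-=[0.7052, 2.3113]  P^-=[0.4116 -0.0574; -0.0574 0.3405]  S=[0.8435 -0.0660; -0.0660 0.6502]  K=[0.4720 -0.1163; 0.0143 0.5357]  nu=[0.7136, -0.7266]  x^+=[1.1266, 1.9322]  P^+=[0.2076 -0.0060; -0.0060 0.1547]
step 4: x^-=[0.9397, 2.1689]  P^-=[0.3776 -0.0577; -0.0577 0.3217]  S=[0.8092 -0.0641; -0.0641 0.6310]  K=[0.4501 -0.1175; 0.0098 0.5218]  nu=[0.6234, 0.9439]  x^+=[1.1095, 2.6675]  P^+=[0.1981 -0.0076; -0.0076 0.1505]
step 5: x^-=[0.7801, 3.0077]  P^-=[0.3654 -0.0586; -0.0586 0.3162]  S=[0.7968 -0.0641; -0.0641 0.6256]  K=[0.4416 -0.1185; 0.0078 0.5176]  nu=[-2.1909, -0.7041]  x^+=[-0.1041, 2.6262]  P^+=[0.1945 -0.0084; -0.0084 0.1491]

K[1,1] = 0.5176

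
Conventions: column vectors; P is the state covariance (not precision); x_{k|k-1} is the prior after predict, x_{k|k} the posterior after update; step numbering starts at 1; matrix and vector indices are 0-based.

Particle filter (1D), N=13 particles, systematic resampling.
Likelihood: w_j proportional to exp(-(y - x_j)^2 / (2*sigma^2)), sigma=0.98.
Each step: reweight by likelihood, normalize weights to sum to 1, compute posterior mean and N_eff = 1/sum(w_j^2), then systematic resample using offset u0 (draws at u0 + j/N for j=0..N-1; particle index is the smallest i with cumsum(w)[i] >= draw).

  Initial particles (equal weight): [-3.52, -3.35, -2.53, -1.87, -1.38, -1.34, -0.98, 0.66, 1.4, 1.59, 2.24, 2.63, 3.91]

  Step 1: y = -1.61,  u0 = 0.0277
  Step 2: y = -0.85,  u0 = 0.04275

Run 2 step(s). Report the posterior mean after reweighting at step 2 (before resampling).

step 1: w=[0.0312, 0.0431, 0.1342, 0.2013, 0.2028, 0.2007, 0.1695, 0.0143, 0.0019, 0.0010, 0.0001, 0.0000, 0.0000]  mean=-1.6711  Neff=5.8243  idx=[0, 2, 2, 3, 3, 4, 4, 4, 5, 5, 5, 6, 6]
step 2: w=[0.0028, 0.0259, 0.0259, 0.0656, 0.0656, 0.0974, 0.0974, 0.0974, 0.0995, 0.0995, 0.0995, 0.1118, 0.1118]  mean=-1.4085  Neff=10.7420  idx=[2, 3, 5, 5, 6, 7, 8, 9, 9, 10, 11, 12, 12]

post_mean = -1.4085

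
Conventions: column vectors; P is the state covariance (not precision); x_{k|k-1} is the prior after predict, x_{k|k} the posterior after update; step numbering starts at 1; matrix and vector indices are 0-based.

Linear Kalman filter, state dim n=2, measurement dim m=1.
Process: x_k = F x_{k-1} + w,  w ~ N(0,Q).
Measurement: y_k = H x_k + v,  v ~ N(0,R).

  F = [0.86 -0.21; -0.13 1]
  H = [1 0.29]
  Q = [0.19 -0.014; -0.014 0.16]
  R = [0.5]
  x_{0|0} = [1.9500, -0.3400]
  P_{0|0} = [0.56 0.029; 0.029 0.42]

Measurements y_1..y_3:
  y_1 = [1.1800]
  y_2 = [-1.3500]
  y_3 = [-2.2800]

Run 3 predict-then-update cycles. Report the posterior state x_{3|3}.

step 1: x^-=[1.7484, -0.5935]  P^-=[0.6122 -0.1391; -0.1391 0.5819]  S=[1.0805]  K=[0.5293; 0.0275]  nu=[-0.3963]  x^+=[1.5387, -0.6044]  P^+=[0.3095 -0.1548; -0.1548 0.5811]
step 2: x^-=[1.4502, -0.8044]  P^-=[0.5005 -0.3080; -0.3080 0.7866]  S=[0.8880]  K=[0.4630; -0.0899]  nu=[-2.5669]  x^+=[0.2617, -0.5735]  P^+=[0.3101 -0.2710; -0.2710 0.7794]
step 3: x^-=[0.3455, -0.6075]  P^-=[0.5516 -0.4528; -0.4528 1.0151]  S=[0.8743]  K=[0.4807; -0.1812]  nu=[-2.4493]  x^+=[-0.8319, -0.1638]  P^+=[0.3496 -0.3766; -0.3766 0.9864]

x_post = [-0.8319, -0.1638]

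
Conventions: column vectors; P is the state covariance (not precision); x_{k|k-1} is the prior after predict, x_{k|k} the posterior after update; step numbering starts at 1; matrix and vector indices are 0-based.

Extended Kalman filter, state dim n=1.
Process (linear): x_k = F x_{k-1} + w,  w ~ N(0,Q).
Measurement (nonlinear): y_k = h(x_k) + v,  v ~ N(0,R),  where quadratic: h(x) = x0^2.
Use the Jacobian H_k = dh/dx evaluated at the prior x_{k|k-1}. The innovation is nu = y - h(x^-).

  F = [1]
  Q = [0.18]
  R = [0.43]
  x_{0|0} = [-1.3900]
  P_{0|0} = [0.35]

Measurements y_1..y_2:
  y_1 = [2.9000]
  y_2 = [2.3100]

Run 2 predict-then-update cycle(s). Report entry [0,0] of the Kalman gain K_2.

step 1: x^-=[-1.3900]  P^-=[0.5300]  H_jac=[-2.7800]  S=[4.5261]  K=[-0.3255]  nu=[0.9679]  x^+=[-1.7051]  P^+=[0.0504]
step 2: x^-=[-1.7051]  P^-=[0.2304]  H_jac=[-3.4102]  S=[3.1088]  K=[-0.2527]  nu=[-0.5973]  x^+=[-1.5542]  P^+=[0.0319]

K[0,0] = -0.2527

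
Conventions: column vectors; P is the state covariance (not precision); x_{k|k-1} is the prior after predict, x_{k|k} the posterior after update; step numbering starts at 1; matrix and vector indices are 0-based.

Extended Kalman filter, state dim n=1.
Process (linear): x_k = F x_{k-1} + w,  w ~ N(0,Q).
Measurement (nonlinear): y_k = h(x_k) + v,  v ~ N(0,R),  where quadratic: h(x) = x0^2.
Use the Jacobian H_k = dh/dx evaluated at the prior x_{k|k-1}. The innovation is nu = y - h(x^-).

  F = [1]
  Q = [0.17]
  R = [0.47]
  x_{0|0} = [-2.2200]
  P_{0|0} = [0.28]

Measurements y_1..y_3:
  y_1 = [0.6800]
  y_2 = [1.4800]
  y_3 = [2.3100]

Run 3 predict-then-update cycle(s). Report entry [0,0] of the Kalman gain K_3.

step 1: x^-=[-2.2200]  P^-=[0.4500]  H_jac=[-4.4400]  S=[9.3411]  K=[-0.2139]  nu=[-4.2484]  x^+=[-1.3113]  P^+=[0.0226]
step 2: x^-=[-1.3113]  P^-=[0.1926]  H_jac=[-2.6226]  S=[1.7950]  K=[-0.2815]  nu=[-0.2395]  x^+=[-1.2439]  P^+=[0.0504]
step 3: x^-=[-1.2439]  P^-=[0.2204]  H_jac=[-2.4878]  S=[1.8343]  K=[-0.2990]  nu=[0.7627]  x^+=[-1.4719]  P^+=[0.0565]

K[0,0] = -0.2990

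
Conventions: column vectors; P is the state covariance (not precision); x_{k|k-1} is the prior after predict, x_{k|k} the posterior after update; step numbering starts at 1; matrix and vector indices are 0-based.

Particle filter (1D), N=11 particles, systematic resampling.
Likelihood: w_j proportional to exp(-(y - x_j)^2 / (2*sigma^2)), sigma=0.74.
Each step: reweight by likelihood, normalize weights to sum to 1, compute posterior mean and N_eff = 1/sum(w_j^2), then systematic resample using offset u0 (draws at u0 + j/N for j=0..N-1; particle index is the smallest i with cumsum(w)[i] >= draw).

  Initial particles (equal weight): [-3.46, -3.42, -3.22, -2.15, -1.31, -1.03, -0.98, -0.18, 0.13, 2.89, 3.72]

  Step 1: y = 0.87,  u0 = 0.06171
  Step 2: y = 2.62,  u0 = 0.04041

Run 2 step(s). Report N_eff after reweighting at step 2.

step 1: w=[0.0000, 0.0000, 0.0000, 0.0002, 0.0120, 0.0339, 0.0403, 0.3350, 0.5560, 0.0221, 0.0006]  mean=-0.0127  Neff=2.3544  idx=[6, 7, 7, 7, 8, 8, 8, 8, 8, 8, 8]
step 2: w=[0.0003, 0.0292, 0.0292, 0.0292, 0.1303, 0.1303, 0.1303, 0.1303, 0.1303, 0.1303, 0.1303]  mean=0.1026  Neff=8.2346  idx=[2, 4, 5, 5, 6, 7, 7, 8, 9, 9, 10]

N_eff = 8.2346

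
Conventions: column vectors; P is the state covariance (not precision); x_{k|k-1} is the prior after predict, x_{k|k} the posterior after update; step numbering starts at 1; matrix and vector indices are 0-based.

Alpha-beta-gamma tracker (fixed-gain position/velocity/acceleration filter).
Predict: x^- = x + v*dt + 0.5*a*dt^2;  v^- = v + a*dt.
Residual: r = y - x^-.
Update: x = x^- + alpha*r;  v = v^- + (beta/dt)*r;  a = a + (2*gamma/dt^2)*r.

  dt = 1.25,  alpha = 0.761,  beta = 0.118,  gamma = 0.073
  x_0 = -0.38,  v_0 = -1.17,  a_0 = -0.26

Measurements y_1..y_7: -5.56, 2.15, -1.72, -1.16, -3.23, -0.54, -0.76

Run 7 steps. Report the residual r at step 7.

step 1: x_pred=-2.0456  r=-3.5144  x^+=-4.7201  v^+=-1.8268  a^+=-0.5884
step 2: x_pred=-7.4632  r=9.6132  x^+=-0.1476  v^+=-1.6548  a^+=0.3099
step 3: x_pred=-1.9739  r=0.2539  x^+=-1.7807  v^+=-1.2434  a^+=0.3336
step 4: x_pred=-3.0744  r=1.9144  x^+=-1.6175  v^+=-0.6457  a^+=0.5125
step 5: x_pred=-2.0243  r=-1.2057  x^+=-2.9418  v^+=-0.1190  a^+=0.3998
step 6: x_pred=-2.7782  r=2.2382  x^+=-1.0749  v^+=0.5921  a^+=0.6090
step 7: x_pred=0.1409  r=-0.9009  x^+=-0.5447  v^+=1.2682  a^+=0.5248

resid = -0.9009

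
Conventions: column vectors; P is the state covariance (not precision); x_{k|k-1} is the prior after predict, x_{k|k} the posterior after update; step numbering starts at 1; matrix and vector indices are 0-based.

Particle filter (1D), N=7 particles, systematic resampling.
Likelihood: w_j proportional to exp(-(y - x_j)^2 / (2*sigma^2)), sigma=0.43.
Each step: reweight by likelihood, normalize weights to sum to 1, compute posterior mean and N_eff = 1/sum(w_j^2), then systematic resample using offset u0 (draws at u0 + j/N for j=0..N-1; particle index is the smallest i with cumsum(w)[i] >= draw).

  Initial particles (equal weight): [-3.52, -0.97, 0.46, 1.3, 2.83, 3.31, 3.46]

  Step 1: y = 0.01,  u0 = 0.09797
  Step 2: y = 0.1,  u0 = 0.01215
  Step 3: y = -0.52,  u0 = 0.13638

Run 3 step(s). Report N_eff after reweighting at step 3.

N_eff = 7.0000

step 1: w=[0.0000, 0.1122, 0.8711, 0.0167, 0.0000, 0.0000, 0.0000]  mean=0.3136  Neff=1.2959  idx=[1, 2, 2, 2, 2, 2, 2]
step 2: w=[0.0106, 0.1649, 0.1649, 0.1649, 0.1649, 0.1649, 0.1649]  mean=0.4449  Neff=6.1249  idx=[1, 1, 2, 3, 4, 5, 6]
step 3: w=[0.1429, 0.1429, 0.1429, 0.1429, 0.1429, 0.1429, 0.1429]  mean=0.4600  Neff=7.0000  idx=[0, 1, 2, 3, 4, 5, 6]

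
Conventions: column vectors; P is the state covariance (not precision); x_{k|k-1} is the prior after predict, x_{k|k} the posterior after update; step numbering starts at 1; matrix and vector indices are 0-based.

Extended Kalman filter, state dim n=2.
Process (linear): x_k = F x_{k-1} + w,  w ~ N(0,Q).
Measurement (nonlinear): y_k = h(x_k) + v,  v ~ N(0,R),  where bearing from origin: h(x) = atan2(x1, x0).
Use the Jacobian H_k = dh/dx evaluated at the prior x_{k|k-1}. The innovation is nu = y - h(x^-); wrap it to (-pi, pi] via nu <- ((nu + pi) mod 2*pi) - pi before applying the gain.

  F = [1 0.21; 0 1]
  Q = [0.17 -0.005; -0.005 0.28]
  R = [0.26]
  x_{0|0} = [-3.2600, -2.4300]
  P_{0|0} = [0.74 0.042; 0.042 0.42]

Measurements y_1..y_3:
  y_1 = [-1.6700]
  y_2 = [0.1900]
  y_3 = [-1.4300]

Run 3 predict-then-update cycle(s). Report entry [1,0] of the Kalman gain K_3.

step 1: x^-=[-3.7703, -2.4300]  P^-=[0.9462 0.1252; 0.1252 0.7000]  H_jac=[0.1208 -0.1874]  S=[0.2927]  K=[0.3102; -0.3965]  nu=[0.8991]  x^+=[-3.4914, -2.7865]  P^+=[0.9180 0.1612; 0.1612 0.6540]
step 2: x^-=[-4.0765, -2.7865]  P^-=[1.1845 0.2935; 0.2935 0.9340]  H_jac=[0.1143 -0.1672]  S=[0.2904]  K=[0.2972; -0.4223]  nu=[2.7320]  x^+=[-3.2646, -3.9401]  P^+=[1.1589 0.3300; 0.3300 0.8822]
step 3: x^-=[-4.0920, -3.9401]  P^-=[1.5064 0.5102; 0.5102 1.1622]  H_jac=[0.1221 -0.1268]  S=[0.2853]  K=[0.4178; -0.2982]  nu=[0.9451]  x^+=[-3.6971, -4.2219]  P^+=[1.4566 0.5458; 0.5458 1.1368]

K[1,0] = -0.2982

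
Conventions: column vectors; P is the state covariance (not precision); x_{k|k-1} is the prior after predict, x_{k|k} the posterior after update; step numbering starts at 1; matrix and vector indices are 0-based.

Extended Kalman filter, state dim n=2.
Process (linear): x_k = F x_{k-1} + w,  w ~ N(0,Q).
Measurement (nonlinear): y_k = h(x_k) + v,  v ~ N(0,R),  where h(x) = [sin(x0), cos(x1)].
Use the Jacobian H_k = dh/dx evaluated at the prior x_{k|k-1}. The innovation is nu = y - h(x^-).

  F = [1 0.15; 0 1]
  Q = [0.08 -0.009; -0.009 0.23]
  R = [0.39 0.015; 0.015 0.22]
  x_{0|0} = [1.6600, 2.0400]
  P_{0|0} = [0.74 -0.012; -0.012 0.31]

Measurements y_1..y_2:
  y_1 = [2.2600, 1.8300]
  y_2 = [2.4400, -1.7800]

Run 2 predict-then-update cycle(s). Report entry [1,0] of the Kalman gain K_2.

step 1: x^-=[1.9660, 2.0400]  P^-=[0.8234 0.0255; 0.0255 0.5400]  H_jac=[-0.3850 0.0000; 0.0000 -0.8919]  S=[0.5120 0.0238; 0.0238 0.6496]  K=[-0.6185 -0.0124; 0.0153 -0.7420]  nu=[1.3371, 2.2822]  x^+=[1.1107, 0.3670]  P^+=[0.6270 0.0135; 0.0135 0.1828]
step 2: x^-=[1.1658, 0.3670]  P^-=[0.7152 0.0319; 0.0319 0.4128]  H_jac=[0.3940 0.0000; 0.0000 -0.3588]  S=[0.5010 0.0105; 0.0105 0.2731]  K=[0.5638 -0.0635; 0.0365 -0.5436]  nu=[1.5209, -2.7134]  x^+=[2.1956, 1.8975]  P^+=[0.5556 0.0154; 0.0154 0.3318]

K[1,0] = 0.0365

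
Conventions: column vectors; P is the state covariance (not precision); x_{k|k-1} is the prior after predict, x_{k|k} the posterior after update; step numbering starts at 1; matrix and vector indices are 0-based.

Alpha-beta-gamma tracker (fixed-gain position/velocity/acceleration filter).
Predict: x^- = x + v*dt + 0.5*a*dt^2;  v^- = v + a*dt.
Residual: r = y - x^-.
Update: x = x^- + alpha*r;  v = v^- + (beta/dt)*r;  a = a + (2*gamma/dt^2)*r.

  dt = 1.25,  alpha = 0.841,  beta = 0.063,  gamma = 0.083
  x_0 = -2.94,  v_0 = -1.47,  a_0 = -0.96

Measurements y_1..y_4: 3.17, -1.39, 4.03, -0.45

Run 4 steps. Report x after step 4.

step 1: x_pred=-5.5275  r=8.6975  x^+=1.7871  v^+=-2.2316  a^+=-0.0360
step 2: x_pred=-1.0306  r=-0.3594  x^+=-1.3329  v^+=-2.2947  a^+=-0.0742
step 3: x_pred=-4.2592  r=8.2892  x^+=2.7120  v^+=-1.9697  a^+=0.8065
step 4: x_pred=0.8800  r=-1.3300  x^+=-0.2385  v^+=-1.0286  a^+=0.6652

x_post = -0.2385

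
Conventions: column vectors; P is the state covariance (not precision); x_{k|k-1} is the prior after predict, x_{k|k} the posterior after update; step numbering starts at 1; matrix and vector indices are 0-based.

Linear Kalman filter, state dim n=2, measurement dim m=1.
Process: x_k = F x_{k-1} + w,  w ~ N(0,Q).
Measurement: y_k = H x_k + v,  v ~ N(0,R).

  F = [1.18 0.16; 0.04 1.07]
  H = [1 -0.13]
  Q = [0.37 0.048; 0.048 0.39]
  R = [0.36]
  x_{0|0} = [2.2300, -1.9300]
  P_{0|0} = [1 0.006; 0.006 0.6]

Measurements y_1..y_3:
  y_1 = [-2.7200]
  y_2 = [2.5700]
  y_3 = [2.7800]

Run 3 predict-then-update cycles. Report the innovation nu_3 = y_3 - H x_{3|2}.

innov = [1.8316]

step 1: x^-=[2.3226, -1.9759]  P^-=[1.7800 0.2055; 0.2055 1.0791]  S=[2.1048]  K=[0.8330; 0.0310]  nu=[-5.2995]  x^+=[-2.0918, -2.1402]  P^+=[0.3195 0.1512; 0.1512 1.0770]
step 2: x^-=[-2.8108, -2.3737]  P^-=[0.8996 0.4393; 0.4393 1.6365]  S=[1.1730]  K=[0.7182; 0.1931]  nu=[5.0722]  x^+=[0.8321, -1.3940]  P^+=[0.2945 0.2766; 0.2766 1.5928]
step 3: x^-=[0.7588, -1.4583]  P^-=[0.9253 0.6856; 0.6856 2.2377]  S=[1.1449]  K=[0.7304; 0.3447]  nu=[1.8316]  x^+=[2.0966, -0.8269]  P^+=[0.3146 0.3973; 0.3973 2.1017]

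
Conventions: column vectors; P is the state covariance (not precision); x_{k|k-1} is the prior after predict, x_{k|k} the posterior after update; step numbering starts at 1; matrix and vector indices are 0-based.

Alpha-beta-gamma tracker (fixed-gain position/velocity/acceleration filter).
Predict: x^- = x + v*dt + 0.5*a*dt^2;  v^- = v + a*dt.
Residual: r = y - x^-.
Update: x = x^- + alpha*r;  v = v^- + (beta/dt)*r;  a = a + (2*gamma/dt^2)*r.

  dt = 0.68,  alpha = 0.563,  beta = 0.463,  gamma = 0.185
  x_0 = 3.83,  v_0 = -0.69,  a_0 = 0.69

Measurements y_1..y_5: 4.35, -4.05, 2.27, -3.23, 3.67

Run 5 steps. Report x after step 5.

x_post = -0.3996

step 1: x_pred=3.5203  r=0.8297  x^+=3.9874  v^+=0.3441  a^+=1.3539
step 2: x_pred=4.5344  r=-8.5844  x^+=-0.2986  v^+=-4.5802  a^+=-5.5152
step 3: x_pred=-4.6883  r=6.9583  x^+=-0.7708  v^+=-3.5928  a^+=0.0527
step 4: x_pred=-3.2017  r=-0.0283  x^+=-3.2176  v^+=-3.5763  a^+=0.0300
step 5: x_pred=-5.6425  r=9.3125  x^+=-0.3996  v^+=2.7849  a^+=7.4817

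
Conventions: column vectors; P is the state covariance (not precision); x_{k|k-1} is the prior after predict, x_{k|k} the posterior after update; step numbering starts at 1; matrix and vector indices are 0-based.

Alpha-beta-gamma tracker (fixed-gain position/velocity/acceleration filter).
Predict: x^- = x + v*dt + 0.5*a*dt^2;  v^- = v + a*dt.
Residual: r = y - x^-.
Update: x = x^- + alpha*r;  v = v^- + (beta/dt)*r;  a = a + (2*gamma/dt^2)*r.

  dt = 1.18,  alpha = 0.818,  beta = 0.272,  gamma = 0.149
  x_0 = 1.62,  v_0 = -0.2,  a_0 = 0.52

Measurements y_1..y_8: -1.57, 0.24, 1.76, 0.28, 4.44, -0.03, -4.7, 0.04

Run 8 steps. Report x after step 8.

step 1: x_pred=1.7460  r=-3.3160  x^+=-0.9665  v^+=-0.3508  a^+=-0.1897
step 2: x_pred=-1.5125  r=1.7525  x^+=-0.0789  v^+=-0.1707  a^+=0.1854
step 3: x_pred=-0.1513  r=1.9113  x^+=1.4121  v^+=0.4886  a^+=0.5944
step 4: x_pred=2.4026  r=-2.1226  x^+=0.6663  v^+=0.7008  a^+=0.1401
step 5: x_pred=1.5908  r=2.8492  x^+=3.9214  v^+=1.5229  a^+=0.7499
step 6: x_pred=6.2406  r=-6.2706  x^+=1.1112  v^+=0.9624  a^+=-0.5921
step 7: x_pred=1.8347  r=-6.5347  x^+=-3.5107  v^+=-1.2426  a^+=-1.9906
step 8: x_pred=-6.3628  r=6.4028  x^+=-1.1253  v^+=-2.1156  a^+=-0.6203

x_post = -1.1253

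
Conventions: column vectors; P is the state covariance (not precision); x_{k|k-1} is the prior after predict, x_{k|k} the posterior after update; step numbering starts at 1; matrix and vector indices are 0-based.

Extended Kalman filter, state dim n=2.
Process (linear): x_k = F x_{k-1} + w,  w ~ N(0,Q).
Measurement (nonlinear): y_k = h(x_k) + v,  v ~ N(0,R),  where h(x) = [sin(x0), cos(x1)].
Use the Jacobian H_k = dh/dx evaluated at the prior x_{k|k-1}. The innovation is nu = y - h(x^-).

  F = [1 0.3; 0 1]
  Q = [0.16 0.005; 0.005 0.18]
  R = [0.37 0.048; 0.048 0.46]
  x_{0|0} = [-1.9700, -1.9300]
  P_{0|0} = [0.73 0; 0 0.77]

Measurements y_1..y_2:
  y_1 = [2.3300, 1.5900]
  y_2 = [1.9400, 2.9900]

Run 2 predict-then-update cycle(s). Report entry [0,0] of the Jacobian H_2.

step 1: x^-=[-2.5490, -1.9300]  P^-=[0.9593 0.2360; 0.2360 0.9500]  H_jac=[-0.8295 0.0000; 0.0000 0.9362]  S=[1.0301 -0.1353; -0.1353 1.2926]  K=[-0.7605 0.0913; -0.1011 0.6775]  nu=[2.8885, 1.9415]  x^+=[-4.5684, -0.9067]  P^+=[0.3339 0.0059; 0.0059 0.3277]
step 2: x^-=[-4.8404, -0.9067]  P^-=[0.5270 0.1092; 0.1092 0.5077]  H_jac=[0.1277 0.0000; 0.0000 0.7875]  S=[0.3786 0.0590; 0.0590 0.7748]  K=[0.1624 0.0986; -0.0441 0.5193]  nu=[0.9482, 2.3736]  x^+=[-4.4524, 0.2842]  P^+=[0.5076 0.0675; 0.0675 0.3007]

H_jac[0,0] = 0.1277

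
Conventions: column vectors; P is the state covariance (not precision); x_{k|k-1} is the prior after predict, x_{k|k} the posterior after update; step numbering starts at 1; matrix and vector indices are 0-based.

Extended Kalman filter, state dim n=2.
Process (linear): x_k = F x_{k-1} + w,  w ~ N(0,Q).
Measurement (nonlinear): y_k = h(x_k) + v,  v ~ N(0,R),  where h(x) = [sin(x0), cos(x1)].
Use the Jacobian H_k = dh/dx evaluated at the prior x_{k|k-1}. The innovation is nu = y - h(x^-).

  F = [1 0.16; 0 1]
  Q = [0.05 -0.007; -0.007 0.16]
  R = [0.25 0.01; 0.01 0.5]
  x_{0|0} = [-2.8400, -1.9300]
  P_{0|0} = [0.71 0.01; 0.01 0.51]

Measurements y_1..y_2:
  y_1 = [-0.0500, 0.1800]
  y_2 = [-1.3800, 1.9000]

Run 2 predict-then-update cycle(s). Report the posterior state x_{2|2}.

x_post = [-2.5056, -0.5911]

step 1: x^-=[-3.1488, -1.9300]  P^-=[0.7763 0.0846; 0.0846 0.6700]  H_jac=[-1.0000 0.0000; 0.0000 0.9362]  S=[1.0262 -0.0692; -0.0692 1.0872]  K=[-0.7547 0.0248; -0.0437 0.5741]  nu=[-0.0572, 0.5315]  x^+=[-3.0924, -1.6223]  P^+=[0.1884 0.0052; 0.0052 0.3062]
step 2: x^-=[-3.3520, -1.6223]  P^-=[0.2479 0.0472; 0.0472 0.4662]  H_jac=[-0.9779 0.0000; 0.0000 0.9987]  S=[0.4871 -0.0361; -0.0361 0.9649]  K=[-0.4955 0.0303; -0.0591 0.4803]  nu=[-1.5889, 1.9515]  x^+=[-2.5056, -0.5911]  P^+=[0.1264 0.0102; 0.0102 0.2399]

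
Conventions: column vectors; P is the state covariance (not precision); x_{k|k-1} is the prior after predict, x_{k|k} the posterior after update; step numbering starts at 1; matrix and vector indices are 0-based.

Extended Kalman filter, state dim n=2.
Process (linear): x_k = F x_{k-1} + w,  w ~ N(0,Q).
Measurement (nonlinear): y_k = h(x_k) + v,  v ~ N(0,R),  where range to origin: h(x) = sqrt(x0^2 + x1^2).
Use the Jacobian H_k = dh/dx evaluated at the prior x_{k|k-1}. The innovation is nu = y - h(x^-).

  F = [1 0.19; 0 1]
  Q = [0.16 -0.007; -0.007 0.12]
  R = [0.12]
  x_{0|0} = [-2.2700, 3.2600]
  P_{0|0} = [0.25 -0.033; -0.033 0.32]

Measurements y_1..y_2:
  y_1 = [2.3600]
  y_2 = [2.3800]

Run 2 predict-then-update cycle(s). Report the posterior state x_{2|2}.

step 1: x^-=[-1.6506, 3.2600]  P^-=[0.4090 0.0208; 0.0208 0.4400]  H_jac=[-0.4517 0.8922]  S=[0.5369]  K=[-0.3096; 0.7136]  nu=[-1.2940]  x^+=[-1.2500, 2.3365]  P^+=[0.3576 0.1394; 0.1394 0.1666]
step 2: x^-=[-0.8061, 2.3365]  P^-=[0.5766 0.1641; 0.1641 0.2866]  H_jac=[-0.3261 0.9453]  S=[0.3363]  K=[-0.0980; 0.6465]  nu=[-0.0917]  x^+=[-0.7971, 2.2773]  P^+=[0.5733 0.1854; 0.1854 0.1460]

x_post = [-0.7971, 2.2773]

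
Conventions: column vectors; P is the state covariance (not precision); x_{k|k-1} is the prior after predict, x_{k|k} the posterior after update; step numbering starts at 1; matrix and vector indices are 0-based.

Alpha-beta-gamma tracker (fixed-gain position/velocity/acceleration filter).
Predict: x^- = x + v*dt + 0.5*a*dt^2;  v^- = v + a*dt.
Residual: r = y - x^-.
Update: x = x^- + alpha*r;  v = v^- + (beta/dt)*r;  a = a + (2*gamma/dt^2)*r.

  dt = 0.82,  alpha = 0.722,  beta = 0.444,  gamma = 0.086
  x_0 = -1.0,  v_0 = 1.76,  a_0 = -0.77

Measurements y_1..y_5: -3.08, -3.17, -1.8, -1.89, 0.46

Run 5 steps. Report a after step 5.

step 1: x_pred=0.1843  r=-3.2643  x^+=-2.1725  v^+=-0.6389  a^+=-1.6050
step 2: x_pred=-3.2360  r=0.0660  x^+=-3.1884  v^+=-1.9193  a^+=-1.5881
step 3: x_pred=-5.2961  r=3.4961  x^+=-2.7719  v^+=-1.3285  a^+=-0.6938
step 4: x_pred=-4.0946  r=2.2046  x^+=-2.5029  v^+=-0.7038  a^+=-0.1299
step 5: x_pred=-3.1236  r=3.5836  x^+=-0.5363  v^+=1.1301  a^+=0.7868

a_post = 0.7868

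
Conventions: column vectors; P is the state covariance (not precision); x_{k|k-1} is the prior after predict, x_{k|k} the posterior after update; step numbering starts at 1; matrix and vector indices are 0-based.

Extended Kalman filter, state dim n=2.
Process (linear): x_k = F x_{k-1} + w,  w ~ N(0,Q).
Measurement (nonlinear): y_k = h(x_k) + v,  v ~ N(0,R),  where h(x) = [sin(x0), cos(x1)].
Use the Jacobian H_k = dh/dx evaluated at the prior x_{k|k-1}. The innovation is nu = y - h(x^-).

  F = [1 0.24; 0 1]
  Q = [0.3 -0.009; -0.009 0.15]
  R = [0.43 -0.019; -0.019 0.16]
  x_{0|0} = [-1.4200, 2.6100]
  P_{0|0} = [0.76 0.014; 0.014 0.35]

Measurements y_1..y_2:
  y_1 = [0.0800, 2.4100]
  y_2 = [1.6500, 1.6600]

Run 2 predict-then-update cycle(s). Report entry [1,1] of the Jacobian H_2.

H_jac[1,1] = 0.2368

step 1: x^-=[-0.7936, 2.6100]  P^-=[1.0869 0.0890; 0.0890 0.5000]  H_jac=[0.7013 0.0000; 0.0000 -0.5069]  S=[0.9645 -0.0506; -0.0506 0.2885]  K=[0.7893 -0.0178; 0.0188 -0.8753]  nu=[0.7929, 3.2720]  x^+=[-0.2261, -0.2391]  P^+=[0.4845 0.0352; 0.0352 0.2770]
step 2: x^-=[-0.2835, -0.2391]  P^-=[0.8173 0.0927; 0.0927 0.4270]  H_jac=[0.9601 0.0000; 0.0000 0.2368]  S=[1.1834 0.0021; 0.0021 0.1839]  K=[0.6629 0.1119; 0.0742 0.5489]  nu=[1.9297, 0.6884]  x^+=[1.0727, 0.2820]  P^+=[0.2947 0.0224; 0.0224 0.3649]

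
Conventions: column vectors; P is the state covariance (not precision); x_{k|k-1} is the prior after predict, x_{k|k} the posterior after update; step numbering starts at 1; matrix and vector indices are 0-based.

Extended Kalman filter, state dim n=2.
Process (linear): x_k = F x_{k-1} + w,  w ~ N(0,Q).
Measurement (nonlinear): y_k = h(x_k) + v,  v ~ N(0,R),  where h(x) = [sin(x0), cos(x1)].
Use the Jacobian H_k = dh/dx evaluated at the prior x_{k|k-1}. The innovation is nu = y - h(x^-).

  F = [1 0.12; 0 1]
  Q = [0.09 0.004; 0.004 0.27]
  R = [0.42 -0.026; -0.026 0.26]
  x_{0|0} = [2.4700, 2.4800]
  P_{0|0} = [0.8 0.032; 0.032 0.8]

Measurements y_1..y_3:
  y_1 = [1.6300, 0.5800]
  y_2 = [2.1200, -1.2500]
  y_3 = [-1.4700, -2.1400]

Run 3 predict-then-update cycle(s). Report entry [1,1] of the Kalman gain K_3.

K[1,1] = -0.6932

step 1: x^-=[2.7676, 2.4800]  P^-=[0.9092 0.1320; 0.1320 1.0700]  H_jac=[-0.9309 0.0000; 0.0000 -0.6144]  S=[1.2078 0.0495; 0.0495 0.6639]  K=[-0.6978 -0.0701; -0.0613 -0.9856]  nu=[1.2647, 1.3690]  x^+=[1.7891, 1.0531]  P^+=[0.3129 0.0001; 0.0001 0.4145]
step 2: x^-=[1.9154, 1.0531]  P^-=[0.4089 0.0539; 0.0539 0.6845]  H_jac=[-0.3378 0.0000; 0.0000 -0.8689]  S=[0.4667 -0.0102; -0.0102 0.7769]  K=[-0.2974 -0.0642; -0.0557 -0.7664]  nu=[1.1788, -1.7449]  x^+=[1.6768, 2.3247]  P^+=[0.3648 0.0103; 0.0103 0.2276]
step 3: x^-=[1.9558, 2.3247]  P^-=[0.4606 0.0416; 0.0416 0.4976]  H_jac=[-0.3755 0.0000; 0.0000 -0.7291]  S=[0.4849 -0.0146; -0.0146 0.5245]  K=[-0.3587 -0.0678; -0.0531 -0.6932]  nu=[-2.3968, -1.4555]  x^+=[2.9142, 3.4609]  P^+=[0.3965 0.0114; 0.0114 0.2453]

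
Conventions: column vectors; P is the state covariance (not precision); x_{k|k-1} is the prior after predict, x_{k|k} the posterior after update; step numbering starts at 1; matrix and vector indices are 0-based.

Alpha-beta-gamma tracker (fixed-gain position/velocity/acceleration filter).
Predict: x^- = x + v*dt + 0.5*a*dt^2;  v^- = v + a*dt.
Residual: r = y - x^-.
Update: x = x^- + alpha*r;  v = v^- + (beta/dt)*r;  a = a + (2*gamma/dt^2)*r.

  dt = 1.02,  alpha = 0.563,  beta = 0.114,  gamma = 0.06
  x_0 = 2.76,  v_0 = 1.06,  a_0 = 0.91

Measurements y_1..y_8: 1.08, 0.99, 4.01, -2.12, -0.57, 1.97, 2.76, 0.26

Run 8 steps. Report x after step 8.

x_post = -0.1385

step 1: x_pred=4.3146  r=-3.2346  x^+=2.4935  v^+=1.6267  a^+=0.5369
step 2: x_pred=4.4320  r=-3.4420  x^+=2.4942  v^+=1.7897  a^+=0.1399
step 3: x_pred=4.3924  r=-0.3824  x^+=4.1771  v^+=1.8896  a^+=0.0958
step 4: x_pred=6.1544  r=-8.2744  x^+=1.4959  v^+=1.0626  a^+=-0.8586
step 5: x_pred=2.1331  r=-2.7031  x^+=0.6113  v^+=-0.1153  a^+=-1.1703
step 6: x_pred=-0.1151  r=2.0851  x^+=1.0588  v^+=-1.0760  a^+=-0.9298
step 7: x_pred=-0.5224  r=3.2824  x^+=1.3256  v^+=-1.6575  a^+=-0.5512
step 8: x_pred=-0.6519  r=0.9119  x^+=-0.1385  v^+=-2.1179  a^+=-0.4461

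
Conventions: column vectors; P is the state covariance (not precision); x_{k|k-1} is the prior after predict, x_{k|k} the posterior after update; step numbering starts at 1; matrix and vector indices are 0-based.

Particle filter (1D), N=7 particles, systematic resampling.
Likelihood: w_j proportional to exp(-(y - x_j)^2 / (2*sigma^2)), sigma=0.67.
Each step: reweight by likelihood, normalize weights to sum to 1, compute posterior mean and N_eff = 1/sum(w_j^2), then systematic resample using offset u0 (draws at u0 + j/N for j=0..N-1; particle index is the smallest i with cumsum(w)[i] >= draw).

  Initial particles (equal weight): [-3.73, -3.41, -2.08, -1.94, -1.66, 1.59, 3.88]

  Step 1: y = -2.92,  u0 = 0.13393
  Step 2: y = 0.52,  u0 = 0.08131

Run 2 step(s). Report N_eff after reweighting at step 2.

step 1: w=[0.2173, 0.3453, 0.2056, 0.1548, 0.0770, 0.0000, 0.0000]  mean=-2.8438  Neff=4.1907  idx=[0, 1, 1, 1, 2, 3, 4]
step 2: w=[0.0000, 0.0000, 0.0000, 0.0000, 0.0796, 0.1753, 0.7451]  mean=-1.7425  Neff=1.6886  idx=[5, 5, 6, 6, 6, 6, 6]

N_eff = 1.6886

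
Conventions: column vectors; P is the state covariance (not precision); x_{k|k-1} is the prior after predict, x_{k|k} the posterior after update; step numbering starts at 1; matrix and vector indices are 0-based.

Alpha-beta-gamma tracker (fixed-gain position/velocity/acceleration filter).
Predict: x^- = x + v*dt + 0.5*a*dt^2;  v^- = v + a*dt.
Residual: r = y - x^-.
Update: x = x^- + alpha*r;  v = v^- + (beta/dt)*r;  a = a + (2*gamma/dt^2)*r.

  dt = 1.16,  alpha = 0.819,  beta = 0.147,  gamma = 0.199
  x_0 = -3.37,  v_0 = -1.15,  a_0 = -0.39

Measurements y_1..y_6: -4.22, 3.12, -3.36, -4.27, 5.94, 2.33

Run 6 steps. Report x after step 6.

step 1: x_pred=-4.9664  r=0.7464  x^+=-4.3551  v^+=-1.5078  a^+=-0.1692
step 2: x_pred=-6.2180  r=9.3380  x^+=1.4298  v^+=-0.5208  a^+=2.5928
step 3: x_pred=2.5701  r=-5.9301  x^+=-2.2866  v^+=1.7353  a^+=0.8387
step 4: x_pred=0.2907  r=-4.5607  x^+=-3.4445  v^+=2.1303  a^+=-0.5102
step 5: x_pred=-1.3166  r=7.2566  x^+=4.6266  v^+=2.4581  a^+=1.6361
step 6: x_pred=8.5788  r=-6.2488  x^+=3.4610  v^+=3.5642  a^+=-0.2121

x_post = 3.4610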